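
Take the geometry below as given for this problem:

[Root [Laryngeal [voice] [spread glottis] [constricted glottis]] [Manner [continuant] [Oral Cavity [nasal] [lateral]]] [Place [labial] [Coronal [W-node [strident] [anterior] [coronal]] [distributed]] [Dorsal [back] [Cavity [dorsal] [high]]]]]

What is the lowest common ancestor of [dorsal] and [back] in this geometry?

[dorsal] is immediately dominated by Cavity.
[back] is immediately dominated by Dorsal.
The listed terminals split across distinct daughters of Dorsal, so Dorsal itself is the smallest node containing them all.

Dorsal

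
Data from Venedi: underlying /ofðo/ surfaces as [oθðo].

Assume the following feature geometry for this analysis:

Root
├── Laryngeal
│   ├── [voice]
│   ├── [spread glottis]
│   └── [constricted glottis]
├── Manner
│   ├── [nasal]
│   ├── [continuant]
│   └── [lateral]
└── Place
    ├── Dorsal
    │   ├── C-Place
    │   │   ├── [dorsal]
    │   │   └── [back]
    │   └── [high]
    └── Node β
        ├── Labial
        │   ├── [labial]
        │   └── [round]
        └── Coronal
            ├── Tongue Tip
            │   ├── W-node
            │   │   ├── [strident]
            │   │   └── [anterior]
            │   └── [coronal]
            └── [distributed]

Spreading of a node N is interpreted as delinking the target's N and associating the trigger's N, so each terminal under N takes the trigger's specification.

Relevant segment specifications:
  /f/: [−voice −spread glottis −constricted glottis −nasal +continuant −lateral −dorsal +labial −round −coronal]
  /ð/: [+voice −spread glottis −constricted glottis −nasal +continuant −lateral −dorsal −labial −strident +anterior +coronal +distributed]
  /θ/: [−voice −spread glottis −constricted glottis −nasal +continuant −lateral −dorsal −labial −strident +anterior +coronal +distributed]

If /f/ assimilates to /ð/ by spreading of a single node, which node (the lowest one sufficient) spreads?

Node β

/f/ and [θ] differ in [labial], [round], [coronal], [anterior], [distributed], [strident]; every other specified feature is identical.
The smallest constituent containing every changed terminal is Node β — each of its daughters lacks at least one of the affected features.
If Node β spreads, every terminal under it takes /ð/'s value, producing [θ] as observed.
[voice], a feature on which the two segments disagree outside Node β, is unchanged — nothing dominating it spread, and Node β is the minimal sufficient constituent.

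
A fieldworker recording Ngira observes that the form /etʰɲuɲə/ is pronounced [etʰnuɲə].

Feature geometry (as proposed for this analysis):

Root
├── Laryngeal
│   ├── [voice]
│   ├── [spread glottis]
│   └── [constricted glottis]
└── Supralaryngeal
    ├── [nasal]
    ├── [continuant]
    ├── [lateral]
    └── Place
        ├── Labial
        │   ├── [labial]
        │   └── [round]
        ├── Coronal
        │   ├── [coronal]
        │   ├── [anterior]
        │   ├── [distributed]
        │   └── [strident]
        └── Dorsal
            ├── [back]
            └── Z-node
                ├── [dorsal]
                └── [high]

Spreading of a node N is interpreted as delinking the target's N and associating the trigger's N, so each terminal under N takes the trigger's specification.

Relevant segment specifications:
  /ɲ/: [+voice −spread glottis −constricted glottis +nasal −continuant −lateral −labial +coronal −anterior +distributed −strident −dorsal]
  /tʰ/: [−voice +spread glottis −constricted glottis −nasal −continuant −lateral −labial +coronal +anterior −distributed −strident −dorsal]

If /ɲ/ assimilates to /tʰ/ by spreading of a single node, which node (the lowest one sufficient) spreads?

Coronal

Feature comparison: [anterior], [distributed] differ between /ɲ/ and [n]; the remaining terminals match.
The smallest constituent containing every changed terminal is Coronal — each of its daughters lacks at least one of the affected features.
Delinking /ɲ/'s Coronal and associating /tʰ/'s Coronal gives precisely the feature bundle of [n].
[nasal], [voice] stay as in /ɲ/ although /tʰ/ differs there, so no node dominating them spread; among the remaining candidates Coronal is the lowest that derives the output.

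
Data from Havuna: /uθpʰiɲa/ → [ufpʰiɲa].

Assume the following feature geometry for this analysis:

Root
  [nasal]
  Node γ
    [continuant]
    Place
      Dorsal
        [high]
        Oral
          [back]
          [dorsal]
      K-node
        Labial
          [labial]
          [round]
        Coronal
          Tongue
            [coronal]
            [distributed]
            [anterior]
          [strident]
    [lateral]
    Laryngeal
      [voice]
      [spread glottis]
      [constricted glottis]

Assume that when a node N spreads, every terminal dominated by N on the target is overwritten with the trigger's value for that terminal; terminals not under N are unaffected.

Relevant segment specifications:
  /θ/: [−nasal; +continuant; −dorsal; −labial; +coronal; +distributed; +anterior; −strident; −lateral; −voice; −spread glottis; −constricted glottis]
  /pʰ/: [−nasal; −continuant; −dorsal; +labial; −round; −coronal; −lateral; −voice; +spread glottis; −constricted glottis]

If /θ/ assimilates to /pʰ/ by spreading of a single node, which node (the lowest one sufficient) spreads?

K-node

/θ/ and [f] differ in [labial], [round], [coronal], [anterior], [distributed], [strident]; every other specified feature is identical.
The smallest constituent containing every changed terminal is K-node — each of its daughters lacks at least one of the affected features.
Spreading K-node from /pʰ/ overwrites each of those terminals with /pʰ/'s values, yielding exactly [f].
[spread glottis], [continuant] stay as in /θ/ although /pʰ/ differs there, so no node dominating them spread; among the remaining candidates K-node is the lowest that derives the output.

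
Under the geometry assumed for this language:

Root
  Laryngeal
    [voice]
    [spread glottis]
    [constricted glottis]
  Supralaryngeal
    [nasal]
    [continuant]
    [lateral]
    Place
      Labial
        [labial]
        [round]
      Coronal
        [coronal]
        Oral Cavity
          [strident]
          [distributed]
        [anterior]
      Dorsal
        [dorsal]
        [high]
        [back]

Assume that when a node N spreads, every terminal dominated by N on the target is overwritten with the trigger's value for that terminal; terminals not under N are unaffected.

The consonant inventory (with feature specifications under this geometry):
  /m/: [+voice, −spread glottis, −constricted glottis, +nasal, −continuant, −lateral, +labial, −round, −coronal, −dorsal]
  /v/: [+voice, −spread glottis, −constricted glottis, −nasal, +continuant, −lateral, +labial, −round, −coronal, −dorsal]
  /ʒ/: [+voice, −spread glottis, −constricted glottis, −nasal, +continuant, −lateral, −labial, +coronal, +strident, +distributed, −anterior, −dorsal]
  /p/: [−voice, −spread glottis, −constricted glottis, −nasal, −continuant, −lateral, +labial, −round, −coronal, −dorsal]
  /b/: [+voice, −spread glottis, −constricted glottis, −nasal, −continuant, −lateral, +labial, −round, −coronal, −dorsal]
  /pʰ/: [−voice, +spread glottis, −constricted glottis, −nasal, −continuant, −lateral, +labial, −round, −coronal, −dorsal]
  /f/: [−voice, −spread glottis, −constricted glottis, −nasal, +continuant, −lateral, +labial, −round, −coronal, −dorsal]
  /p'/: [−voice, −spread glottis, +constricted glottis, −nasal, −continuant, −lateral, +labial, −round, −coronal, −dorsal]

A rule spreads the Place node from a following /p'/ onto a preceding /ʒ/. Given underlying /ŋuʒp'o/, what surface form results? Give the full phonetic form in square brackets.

The Place node dominates the terminals [labial], [round], [coronal], [strident], [distributed], [anterior], [dorsal], [high], [back].
After delinking /ʒ/'s Place and linking /p'/'s, the affected terminals become [+labial], [−round], [−coronal], [−dorsal]; [voice], [spread glottis], [constricted glottis], … (outside Place) are retained from /ʒ/.
The resulting bundle matches /v/ in the inventory; substituting it for /ʒ/ gives [ŋuvp'o].

[ŋuvp'o]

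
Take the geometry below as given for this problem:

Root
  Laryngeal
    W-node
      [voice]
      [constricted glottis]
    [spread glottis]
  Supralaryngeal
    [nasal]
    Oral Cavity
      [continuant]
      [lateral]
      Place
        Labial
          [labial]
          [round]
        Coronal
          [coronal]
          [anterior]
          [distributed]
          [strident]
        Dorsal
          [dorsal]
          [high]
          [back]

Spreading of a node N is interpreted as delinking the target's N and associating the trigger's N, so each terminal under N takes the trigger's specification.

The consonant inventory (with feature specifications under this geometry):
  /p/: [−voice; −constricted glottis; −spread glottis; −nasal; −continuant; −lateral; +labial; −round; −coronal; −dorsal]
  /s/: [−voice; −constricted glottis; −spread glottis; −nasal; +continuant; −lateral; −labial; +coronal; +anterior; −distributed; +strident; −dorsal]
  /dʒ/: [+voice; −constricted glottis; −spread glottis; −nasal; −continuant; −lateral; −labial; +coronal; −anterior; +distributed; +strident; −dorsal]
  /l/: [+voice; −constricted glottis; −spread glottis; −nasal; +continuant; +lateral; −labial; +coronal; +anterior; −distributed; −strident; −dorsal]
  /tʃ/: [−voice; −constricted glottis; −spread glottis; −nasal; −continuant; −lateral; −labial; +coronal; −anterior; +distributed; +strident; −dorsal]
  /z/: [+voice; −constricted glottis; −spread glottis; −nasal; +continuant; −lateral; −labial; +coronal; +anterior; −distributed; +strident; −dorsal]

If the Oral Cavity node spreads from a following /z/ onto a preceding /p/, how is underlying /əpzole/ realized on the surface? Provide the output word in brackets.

[əszole]

Oral Cavity immediately or transitively dominates [continuant], [lateral], [labial], [round], [coronal], [anterior], [distributed], [strident], [dorsal], [high], [back].
Spreading Oral Cavity from /z/ onto /p/ replaces those values with /z/'s: [+continuant], [−lateral], [−labial], [+coronal], [+anterior], [−distributed], [+strident], [−dorsal]. Features outside Oral Cavity ([voice], [constricted glottis], [spread glottis], …) stay as in /p/.
This feature bundle is that of [s], so /əpzole/ surfaces as [əszole].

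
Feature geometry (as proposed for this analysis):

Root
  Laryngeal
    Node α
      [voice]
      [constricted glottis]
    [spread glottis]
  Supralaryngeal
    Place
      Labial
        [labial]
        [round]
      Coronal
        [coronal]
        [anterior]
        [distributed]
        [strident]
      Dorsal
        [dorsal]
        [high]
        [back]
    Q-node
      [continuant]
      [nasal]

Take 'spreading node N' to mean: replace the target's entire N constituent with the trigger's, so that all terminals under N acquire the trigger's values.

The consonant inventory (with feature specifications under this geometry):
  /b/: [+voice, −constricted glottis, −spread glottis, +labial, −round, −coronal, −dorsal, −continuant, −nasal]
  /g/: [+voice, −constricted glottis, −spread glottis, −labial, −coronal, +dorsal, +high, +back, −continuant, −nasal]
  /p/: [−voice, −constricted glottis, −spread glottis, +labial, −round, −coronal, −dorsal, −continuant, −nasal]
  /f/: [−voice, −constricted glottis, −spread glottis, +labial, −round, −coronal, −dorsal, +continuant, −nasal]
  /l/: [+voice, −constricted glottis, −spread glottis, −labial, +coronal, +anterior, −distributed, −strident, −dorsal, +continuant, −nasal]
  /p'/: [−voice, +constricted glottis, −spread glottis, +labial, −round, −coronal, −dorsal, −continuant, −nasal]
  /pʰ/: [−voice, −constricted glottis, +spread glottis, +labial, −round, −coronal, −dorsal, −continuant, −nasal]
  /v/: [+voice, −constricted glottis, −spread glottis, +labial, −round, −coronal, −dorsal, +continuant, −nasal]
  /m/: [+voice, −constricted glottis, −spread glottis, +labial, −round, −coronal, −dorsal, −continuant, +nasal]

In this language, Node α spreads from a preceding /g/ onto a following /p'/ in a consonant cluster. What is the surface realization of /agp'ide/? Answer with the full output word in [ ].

[agbide]

The Node α node dominates the terminals [voice], [constricted glottis].
After delinking /p'/'s Node α and linking /g/'s, the affected terminals become [+voice], [−constricted glottis]; [spread glottis], [labial], [round], … (outside Node α) are retained from /p'/.
Among the inventory, only /b/ has exactly this specification, giving the surface form [agbide].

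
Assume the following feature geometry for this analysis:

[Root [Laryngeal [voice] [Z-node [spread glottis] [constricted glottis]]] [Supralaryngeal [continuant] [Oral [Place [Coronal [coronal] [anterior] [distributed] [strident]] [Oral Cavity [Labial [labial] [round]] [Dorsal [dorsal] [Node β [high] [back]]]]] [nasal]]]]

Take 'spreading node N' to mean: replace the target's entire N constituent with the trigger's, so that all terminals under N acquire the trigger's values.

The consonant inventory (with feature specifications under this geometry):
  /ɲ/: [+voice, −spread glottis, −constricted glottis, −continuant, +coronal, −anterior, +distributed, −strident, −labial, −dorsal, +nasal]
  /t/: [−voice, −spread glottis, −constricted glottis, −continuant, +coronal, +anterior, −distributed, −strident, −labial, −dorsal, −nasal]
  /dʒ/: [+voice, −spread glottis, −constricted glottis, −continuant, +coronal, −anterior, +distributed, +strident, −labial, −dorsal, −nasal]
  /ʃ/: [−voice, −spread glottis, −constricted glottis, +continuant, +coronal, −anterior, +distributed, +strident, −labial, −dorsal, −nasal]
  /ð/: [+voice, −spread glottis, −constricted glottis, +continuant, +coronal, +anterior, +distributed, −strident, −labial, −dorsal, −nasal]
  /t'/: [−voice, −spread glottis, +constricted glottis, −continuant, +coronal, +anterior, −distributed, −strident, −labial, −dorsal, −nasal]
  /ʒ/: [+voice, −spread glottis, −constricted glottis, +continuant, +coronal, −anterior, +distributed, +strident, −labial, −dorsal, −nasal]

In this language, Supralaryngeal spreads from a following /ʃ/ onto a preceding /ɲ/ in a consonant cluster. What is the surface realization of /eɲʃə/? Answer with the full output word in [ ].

[eʒʃə]

Supralaryngeal immediately or transitively dominates [continuant], [coronal], [anterior], [distributed], [strident], [labial], [round], [dorsal], [high], [back], [nasal].
Spreading Supralaryngeal from /ʃ/ onto /ɲ/ replaces those values with /ʃ/'s: [+continuant], [+coronal], [−anterior], [+distributed], [+strident], [−labial], [−dorsal], [−nasal]. Features outside Supralaryngeal ([voice], [spread glottis], [constricted glottis]) stay as in /ɲ/.
Among the inventory, only /ʒ/ has exactly this specification, giving the surface form [eʒʃə].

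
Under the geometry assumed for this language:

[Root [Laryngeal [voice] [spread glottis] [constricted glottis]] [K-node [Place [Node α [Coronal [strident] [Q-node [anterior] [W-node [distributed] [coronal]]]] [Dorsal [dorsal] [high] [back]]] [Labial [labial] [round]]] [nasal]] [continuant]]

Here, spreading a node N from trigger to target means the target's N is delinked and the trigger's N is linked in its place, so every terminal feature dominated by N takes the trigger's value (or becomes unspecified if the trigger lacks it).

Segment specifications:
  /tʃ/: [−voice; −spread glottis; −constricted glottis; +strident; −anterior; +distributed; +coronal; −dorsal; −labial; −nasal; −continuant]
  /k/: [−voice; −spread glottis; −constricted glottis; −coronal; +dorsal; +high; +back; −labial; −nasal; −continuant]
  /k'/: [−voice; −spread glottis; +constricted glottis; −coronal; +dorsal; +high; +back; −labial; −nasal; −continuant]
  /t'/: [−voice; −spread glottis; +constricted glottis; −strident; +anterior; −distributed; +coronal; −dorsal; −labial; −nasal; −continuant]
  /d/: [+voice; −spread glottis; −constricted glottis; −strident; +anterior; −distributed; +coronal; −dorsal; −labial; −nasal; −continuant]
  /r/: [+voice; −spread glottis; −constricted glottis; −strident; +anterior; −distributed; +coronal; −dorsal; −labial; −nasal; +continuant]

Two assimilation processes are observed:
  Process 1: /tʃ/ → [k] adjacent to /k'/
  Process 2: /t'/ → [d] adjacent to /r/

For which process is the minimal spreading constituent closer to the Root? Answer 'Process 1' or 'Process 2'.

Process 1 alters [coronal], [anterior], [distributed], [strident], [dorsal], [high], [back]; the lowest common ancestor is Node α (depth 3 from Root).
Process 2 alters [voice], [constricted glottis]; the lowest common ancestor is Laryngeal (depth 1 from Root).
Laryngeal is closer to Root than Node α, so Process 2 spreads the higher node.

Process 2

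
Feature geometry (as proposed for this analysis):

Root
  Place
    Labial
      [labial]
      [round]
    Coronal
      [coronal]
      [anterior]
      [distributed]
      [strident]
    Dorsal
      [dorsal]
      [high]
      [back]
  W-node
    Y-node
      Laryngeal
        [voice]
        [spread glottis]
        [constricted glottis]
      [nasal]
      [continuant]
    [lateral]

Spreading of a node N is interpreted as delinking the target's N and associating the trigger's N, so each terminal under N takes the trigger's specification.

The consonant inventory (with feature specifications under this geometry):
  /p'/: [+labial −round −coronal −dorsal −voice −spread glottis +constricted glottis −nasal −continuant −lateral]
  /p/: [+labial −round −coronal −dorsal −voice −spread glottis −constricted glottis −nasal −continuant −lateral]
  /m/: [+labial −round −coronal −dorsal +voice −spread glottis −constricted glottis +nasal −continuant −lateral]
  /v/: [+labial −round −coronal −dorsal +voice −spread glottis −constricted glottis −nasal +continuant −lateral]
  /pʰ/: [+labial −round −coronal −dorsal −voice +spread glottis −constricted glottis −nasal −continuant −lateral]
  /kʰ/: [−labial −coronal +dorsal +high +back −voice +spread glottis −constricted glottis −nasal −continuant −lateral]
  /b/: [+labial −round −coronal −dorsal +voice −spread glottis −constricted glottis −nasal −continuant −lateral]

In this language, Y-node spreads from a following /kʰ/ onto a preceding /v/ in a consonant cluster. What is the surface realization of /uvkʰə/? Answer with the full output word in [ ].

Y-node immediately or transitively dominates [voice], [spread glottis], [constricted glottis], [nasal], [continuant].
Spreading Y-node from /kʰ/ onto /v/ replaces those values with /kʰ/'s: [−voice], [+spread glottis], [−constricted glottis], [−nasal], [−continuant]. Features outside Y-node ([labial], [round], [coronal], …) stay as in /v/.
The resulting bundle matches /pʰ/ in the inventory; substituting it for /v/ gives [upʰkʰə].

[upʰkʰə]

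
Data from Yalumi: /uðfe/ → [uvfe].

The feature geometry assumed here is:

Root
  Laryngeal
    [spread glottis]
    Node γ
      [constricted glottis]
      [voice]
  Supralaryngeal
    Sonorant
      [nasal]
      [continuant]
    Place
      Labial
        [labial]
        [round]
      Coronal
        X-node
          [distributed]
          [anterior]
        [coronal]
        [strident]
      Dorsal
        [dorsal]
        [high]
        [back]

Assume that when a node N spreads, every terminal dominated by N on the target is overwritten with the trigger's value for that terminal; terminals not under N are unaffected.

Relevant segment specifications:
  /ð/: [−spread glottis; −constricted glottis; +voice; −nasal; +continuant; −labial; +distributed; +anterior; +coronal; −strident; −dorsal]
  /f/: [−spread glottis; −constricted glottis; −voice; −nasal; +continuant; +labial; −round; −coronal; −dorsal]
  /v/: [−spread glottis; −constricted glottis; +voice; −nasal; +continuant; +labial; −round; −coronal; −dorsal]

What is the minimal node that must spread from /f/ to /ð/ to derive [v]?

Place

Feature comparison: [labial], [round], [coronal], [anterior], [distributed], [strident] differ between /ð/ and [v]; the remaining terminals match.
In this geometry the lowest node dominating all of them is Place: every daughter of Place dominates only a proper subset, so no lower node suffices.
If Place spreads, every terminal under it takes /f/'s value, producing [v] as observed.
[voice] stays as in /ð/ although /f/ differs there, so no node dominating it spread; among the remaining candidates Place is the lowest that derives the output.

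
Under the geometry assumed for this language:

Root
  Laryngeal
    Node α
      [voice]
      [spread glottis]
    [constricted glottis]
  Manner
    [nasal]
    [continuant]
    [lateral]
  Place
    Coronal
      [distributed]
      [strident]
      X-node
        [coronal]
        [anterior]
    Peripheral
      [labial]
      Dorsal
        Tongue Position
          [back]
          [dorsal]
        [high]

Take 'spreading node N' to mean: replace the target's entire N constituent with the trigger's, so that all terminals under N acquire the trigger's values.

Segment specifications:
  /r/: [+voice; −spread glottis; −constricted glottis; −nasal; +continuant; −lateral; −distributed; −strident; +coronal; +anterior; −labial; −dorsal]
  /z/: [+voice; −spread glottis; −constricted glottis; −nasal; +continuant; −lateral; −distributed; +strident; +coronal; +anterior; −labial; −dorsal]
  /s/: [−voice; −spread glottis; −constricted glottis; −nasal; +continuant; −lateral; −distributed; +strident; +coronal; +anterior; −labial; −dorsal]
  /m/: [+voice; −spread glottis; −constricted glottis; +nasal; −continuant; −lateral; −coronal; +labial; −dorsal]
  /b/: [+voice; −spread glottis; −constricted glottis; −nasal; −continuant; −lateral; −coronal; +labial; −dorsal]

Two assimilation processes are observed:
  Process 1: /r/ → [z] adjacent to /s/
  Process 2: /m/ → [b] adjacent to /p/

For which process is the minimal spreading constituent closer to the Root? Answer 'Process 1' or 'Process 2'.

Process 1: the feature that changes is [strident]; the minimal node is [strident] (depth 3).
Process 2 alters [nasal]; the lowest dominating node is [nasal] (depth 2 from Root).
Depth 2 < depth 3; Process 2 involves the structurally higher constituent [nasal].

Process 2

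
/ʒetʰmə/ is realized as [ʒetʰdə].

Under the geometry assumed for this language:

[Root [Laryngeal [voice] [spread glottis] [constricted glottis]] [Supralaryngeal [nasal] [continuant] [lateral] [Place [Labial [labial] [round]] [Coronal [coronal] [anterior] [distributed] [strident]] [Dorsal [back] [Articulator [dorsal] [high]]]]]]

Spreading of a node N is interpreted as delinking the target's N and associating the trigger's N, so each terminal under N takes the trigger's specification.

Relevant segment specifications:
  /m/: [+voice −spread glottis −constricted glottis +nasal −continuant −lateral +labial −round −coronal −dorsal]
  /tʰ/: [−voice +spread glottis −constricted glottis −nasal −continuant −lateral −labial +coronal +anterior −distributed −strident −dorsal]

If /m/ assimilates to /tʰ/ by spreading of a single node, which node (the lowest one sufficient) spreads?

Supralaryngeal

The alternation /m/ → [d] changes [nasal], [labial], [round], [coronal], [anterior], [distributed], [strident] and nothing else.
Tracing each changed feature up the tree, the paths first meet at Supralaryngeal; any lower node misses at least one of them.
Spreading Supralaryngeal from /tʰ/ overwrites each of those terminals with /tʰ/'s values, yielding exactly [d].
Since [spread glottis], [voice] are preserved even though /tʰ/ disagrees there, no node above Supralaryngeal spread.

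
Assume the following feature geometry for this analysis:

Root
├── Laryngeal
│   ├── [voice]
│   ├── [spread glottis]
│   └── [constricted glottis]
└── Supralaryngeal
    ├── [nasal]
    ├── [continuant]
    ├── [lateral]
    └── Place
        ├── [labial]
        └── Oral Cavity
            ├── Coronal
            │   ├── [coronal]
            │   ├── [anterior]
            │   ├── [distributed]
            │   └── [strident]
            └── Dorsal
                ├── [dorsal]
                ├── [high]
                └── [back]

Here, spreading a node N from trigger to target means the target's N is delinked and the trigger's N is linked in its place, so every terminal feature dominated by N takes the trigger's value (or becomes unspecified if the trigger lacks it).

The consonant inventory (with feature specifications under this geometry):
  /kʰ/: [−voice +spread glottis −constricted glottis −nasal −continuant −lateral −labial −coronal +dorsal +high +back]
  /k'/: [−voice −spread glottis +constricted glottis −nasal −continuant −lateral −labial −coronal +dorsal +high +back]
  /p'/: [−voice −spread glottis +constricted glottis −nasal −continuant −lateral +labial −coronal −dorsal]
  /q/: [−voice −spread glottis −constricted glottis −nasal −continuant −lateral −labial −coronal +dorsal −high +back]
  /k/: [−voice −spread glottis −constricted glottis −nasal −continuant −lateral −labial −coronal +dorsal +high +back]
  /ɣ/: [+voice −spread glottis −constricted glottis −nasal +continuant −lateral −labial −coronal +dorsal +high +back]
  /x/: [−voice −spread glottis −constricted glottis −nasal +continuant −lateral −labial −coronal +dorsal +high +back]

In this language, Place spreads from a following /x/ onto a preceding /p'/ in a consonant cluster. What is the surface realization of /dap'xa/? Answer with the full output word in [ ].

Terminals under Place in this geometry: [labial], [coronal], [anterior], [distributed], [strident], [dorsal], [high], [back].
After delinking /p'/'s Place and linking /x/'s, the affected terminals become [−labial], [−coronal], [+dorsal], [+high], [+back]; [voice], [spread glottis], [constricted glottis], … (outside Place) are retained from /p'/.
This feature bundle is that of [k'], so /dap'xa/ surfaces as [dak'xa].

[dak'xa]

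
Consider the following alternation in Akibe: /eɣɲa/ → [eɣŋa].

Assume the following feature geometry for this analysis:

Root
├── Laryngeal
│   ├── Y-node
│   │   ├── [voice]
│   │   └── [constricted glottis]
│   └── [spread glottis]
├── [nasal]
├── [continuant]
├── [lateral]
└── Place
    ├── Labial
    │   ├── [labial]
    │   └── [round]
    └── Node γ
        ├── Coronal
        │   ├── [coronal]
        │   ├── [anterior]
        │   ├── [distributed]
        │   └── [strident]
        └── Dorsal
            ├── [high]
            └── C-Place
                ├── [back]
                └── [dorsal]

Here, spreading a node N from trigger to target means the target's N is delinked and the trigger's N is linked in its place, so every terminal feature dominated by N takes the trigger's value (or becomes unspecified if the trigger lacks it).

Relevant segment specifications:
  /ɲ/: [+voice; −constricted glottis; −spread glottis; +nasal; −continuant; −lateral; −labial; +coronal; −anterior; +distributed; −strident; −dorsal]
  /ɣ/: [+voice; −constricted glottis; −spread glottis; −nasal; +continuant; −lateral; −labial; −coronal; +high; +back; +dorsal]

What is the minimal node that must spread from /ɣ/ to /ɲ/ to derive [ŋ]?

Node γ

Feature comparison: [coronal], [anterior], [distributed], [strident], [dorsal], [high], [back] differ between /ɲ/ and [ŋ]; the remaining terminals match.
The smallest constituent containing every changed terminal is Node γ — each of its daughters lacks at least one of the affected features.
Delinking /ɲ/'s Node γ and associating /ɣ/'s Node γ gives precisely the feature bundle of [ŋ].
Features on which the two segments disagree outside Node γ, such as [continuant], [nasal], are unchanged — nothing dominating them spread, and Node γ is the minimal sufficient constituent.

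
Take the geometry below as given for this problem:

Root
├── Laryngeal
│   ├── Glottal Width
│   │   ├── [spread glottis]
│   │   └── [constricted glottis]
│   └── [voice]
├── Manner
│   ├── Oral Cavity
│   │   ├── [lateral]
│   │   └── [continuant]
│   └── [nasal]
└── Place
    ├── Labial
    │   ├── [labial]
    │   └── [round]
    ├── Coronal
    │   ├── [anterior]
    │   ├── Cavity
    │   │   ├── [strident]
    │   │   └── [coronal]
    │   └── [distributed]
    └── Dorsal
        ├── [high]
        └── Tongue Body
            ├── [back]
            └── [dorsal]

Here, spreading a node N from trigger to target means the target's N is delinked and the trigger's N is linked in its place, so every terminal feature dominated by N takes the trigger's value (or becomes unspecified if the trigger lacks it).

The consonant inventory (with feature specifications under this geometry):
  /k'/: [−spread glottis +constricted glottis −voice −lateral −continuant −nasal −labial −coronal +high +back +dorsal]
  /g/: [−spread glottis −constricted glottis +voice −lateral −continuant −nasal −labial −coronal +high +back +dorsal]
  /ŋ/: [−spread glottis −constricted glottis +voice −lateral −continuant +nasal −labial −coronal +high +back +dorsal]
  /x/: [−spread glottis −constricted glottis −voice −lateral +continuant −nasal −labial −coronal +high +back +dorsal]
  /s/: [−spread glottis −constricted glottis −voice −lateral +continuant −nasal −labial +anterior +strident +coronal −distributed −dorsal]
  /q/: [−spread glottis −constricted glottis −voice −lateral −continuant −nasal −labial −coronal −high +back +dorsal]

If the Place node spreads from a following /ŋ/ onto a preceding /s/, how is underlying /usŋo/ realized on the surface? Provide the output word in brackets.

The Place node dominates the terminals [labial], [round], [anterior], [strident], [coronal], [distributed], [high], [back], [dorsal].
After delinking /s/'s Place and linking /ŋ/'s, the affected terminals become [−labial], [−coronal], [+high], [+back], [+dorsal]; [spread glottis], [constricted glottis], [voice], … (outside Place) are retained from /s/.
This feature bundle is that of [x], so /usŋo/ surfaces as [uxŋo].

[uxŋo]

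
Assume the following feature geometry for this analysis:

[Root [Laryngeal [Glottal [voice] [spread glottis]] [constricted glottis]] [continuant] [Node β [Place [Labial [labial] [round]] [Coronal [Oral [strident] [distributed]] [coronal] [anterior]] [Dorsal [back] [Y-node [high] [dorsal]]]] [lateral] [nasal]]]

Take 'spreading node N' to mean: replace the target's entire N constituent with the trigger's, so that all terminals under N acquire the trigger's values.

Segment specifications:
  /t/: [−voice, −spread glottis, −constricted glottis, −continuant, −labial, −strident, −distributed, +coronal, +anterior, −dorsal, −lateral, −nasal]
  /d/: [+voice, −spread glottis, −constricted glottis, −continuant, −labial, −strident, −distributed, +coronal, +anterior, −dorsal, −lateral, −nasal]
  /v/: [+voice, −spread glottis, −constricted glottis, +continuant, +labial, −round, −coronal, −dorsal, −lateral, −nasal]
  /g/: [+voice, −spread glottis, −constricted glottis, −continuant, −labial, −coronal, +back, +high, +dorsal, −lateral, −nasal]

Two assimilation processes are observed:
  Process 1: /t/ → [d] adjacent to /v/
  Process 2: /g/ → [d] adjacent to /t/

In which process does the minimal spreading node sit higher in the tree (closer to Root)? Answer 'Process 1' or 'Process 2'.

Process 1 alters [voice]; the lowest dominating node is [voice] (depth 3 from Root).
In Process 2, [coronal], [anterior], [distributed], [strident], [dorsal], [high], [back] change, so the minimal spreading node is Place at depth 2.
Place is closer to Root than [voice], so Process 2 spreads the higher node.

Process 2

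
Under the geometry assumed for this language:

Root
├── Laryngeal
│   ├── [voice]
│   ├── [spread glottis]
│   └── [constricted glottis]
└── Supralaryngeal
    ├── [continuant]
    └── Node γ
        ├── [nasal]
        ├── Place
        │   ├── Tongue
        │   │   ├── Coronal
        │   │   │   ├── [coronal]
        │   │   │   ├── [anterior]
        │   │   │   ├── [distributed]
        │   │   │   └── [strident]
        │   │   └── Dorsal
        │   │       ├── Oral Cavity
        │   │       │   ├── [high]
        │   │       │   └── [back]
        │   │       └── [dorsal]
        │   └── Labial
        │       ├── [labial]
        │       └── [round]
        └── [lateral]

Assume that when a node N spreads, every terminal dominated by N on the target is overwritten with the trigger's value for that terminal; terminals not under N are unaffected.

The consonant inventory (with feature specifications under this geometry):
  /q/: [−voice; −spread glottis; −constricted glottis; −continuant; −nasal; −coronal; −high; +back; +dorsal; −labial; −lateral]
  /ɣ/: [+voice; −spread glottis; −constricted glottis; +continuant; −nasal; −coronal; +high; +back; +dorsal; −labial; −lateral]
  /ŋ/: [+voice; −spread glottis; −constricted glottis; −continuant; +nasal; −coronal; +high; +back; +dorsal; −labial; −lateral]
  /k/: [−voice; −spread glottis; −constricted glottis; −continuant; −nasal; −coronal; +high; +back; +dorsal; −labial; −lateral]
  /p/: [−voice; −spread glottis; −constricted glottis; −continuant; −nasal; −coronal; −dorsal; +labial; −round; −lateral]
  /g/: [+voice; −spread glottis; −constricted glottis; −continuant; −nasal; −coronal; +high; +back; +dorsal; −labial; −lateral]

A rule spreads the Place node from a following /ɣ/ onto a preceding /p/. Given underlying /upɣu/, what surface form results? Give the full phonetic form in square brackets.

[ukɣu]

The Place node dominates the terminals [coronal], [anterior], [distributed], [strident], [high], [back], [dorsal], [labial], [round].
After delinking /p/'s Place and linking /ɣ/'s, the affected terminals become [−coronal], [+high], [+back], [+dorsal], [−labial]; [voice], [spread glottis], [constricted glottis], … (outside Place) are retained from /p/.
The resulting bundle matches /k/ in the inventory; substituting it for /p/ gives [ukɣu].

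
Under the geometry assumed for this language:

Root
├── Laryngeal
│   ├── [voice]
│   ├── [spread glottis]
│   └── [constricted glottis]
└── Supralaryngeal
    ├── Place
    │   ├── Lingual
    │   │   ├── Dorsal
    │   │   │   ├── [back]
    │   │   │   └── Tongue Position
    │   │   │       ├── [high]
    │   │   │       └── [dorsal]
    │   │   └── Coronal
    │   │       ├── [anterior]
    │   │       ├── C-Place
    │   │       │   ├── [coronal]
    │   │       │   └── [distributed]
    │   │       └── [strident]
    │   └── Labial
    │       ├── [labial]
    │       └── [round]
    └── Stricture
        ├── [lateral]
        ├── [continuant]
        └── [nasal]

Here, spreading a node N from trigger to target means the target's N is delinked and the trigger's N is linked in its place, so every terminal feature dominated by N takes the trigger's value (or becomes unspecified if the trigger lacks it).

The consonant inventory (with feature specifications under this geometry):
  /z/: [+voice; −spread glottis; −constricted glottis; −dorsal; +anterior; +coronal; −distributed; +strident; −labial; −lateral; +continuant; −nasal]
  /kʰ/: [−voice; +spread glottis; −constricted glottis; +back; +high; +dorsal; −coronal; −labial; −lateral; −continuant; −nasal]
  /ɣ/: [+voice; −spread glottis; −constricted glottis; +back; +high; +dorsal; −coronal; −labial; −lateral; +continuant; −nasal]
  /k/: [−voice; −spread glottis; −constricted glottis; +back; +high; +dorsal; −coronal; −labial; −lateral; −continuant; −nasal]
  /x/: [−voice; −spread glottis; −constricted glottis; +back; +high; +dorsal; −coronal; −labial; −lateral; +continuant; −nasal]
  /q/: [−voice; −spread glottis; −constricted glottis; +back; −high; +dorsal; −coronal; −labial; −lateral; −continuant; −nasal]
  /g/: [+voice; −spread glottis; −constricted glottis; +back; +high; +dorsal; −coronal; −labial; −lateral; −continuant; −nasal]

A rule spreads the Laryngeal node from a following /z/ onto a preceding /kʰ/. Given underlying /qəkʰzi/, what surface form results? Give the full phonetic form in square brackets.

[qəgzi]

Laryngeal immediately or transitively dominates [voice], [spread glottis], [constricted glottis].
The target acquires /z/'s values for everything under Laryngeal — [+voice], [−spread glottis], [−constricted glottis] — while keeping its own [back], [high], [dorsal], ….
The resulting bundle matches /g/ in the inventory; substituting it for /kʰ/ gives [qəgzi].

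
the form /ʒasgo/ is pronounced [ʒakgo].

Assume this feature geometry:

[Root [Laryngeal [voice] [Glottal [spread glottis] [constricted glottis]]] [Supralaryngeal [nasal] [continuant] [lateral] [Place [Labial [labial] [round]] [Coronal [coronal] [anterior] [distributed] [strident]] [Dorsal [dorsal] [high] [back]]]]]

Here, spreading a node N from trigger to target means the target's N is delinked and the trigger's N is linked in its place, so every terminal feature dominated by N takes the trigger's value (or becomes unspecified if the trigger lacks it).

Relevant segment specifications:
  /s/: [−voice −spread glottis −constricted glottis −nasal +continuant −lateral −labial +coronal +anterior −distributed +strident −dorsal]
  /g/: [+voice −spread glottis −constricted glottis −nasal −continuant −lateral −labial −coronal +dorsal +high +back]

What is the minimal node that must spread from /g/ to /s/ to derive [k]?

Comparing /s/ with its surface form [k], the features that change are [continuant], [coronal], [anterior], [distributed], [strident], [dorsal], [high], [back].
In this geometry the lowest node dominating all of them is Supralaryngeal: every daughter of Supralaryngeal dominates only a proper subset, so no lower node suffices.
If Supralaryngeal spreads, every terminal under it takes /g/'s value, producing [k] as observed.
[voice] — on which /g/ differs from /s/ — is unchanged, so Root cannot have spread; the constituent is no larger than Supralaryngeal.

Supralaryngeal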